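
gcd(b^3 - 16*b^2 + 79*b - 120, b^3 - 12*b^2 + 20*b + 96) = b - 8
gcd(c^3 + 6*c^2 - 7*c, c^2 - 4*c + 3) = c - 1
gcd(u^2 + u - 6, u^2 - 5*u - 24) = u + 3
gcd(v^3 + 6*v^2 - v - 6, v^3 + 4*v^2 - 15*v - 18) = v^2 + 7*v + 6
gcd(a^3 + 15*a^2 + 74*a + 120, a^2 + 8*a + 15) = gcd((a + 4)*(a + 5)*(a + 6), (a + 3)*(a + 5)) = a + 5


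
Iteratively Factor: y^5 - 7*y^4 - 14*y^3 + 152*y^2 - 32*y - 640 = (y - 4)*(y^4 - 3*y^3 - 26*y^2 + 48*y + 160) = (y - 4)*(y + 4)*(y^3 - 7*y^2 + 2*y + 40) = (y - 4)*(y + 2)*(y + 4)*(y^2 - 9*y + 20) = (y - 5)*(y - 4)*(y + 2)*(y + 4)*(y - 4)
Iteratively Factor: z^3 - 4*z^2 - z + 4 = (z - 4)*(z^2 - 1) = (z - 4)*(z + 1)*(z - 1)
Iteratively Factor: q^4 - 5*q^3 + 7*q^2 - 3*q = (q - 1)*(q^3 - 4*q^2 + 3*q) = (q - 1)^2*(q^2 - 3*q) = q*(q - 1)^2*(q - 3)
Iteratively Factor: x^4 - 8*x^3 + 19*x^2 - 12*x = (x - 1)*(x^3 - 7*x^2 + 12*x) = (x - 3)*(x - 1)*(x^2 - 4*x) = x*(x - 3)*(x - 1)*(x - 4)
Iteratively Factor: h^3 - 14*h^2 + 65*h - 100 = (h - 4)*(h^2 - 10*h + 25) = (h - 5)*(h - 4)*(h - 5)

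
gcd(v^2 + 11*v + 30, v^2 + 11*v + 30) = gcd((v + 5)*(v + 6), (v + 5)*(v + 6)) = v^2 + 11*v + 30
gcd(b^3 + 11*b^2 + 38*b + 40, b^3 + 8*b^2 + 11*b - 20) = b^2 + 9*b + 20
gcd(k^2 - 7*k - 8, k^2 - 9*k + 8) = k - 8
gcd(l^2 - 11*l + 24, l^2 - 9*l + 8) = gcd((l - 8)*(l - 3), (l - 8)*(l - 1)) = l - 8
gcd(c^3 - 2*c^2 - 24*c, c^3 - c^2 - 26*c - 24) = c^2 - 2*c - 24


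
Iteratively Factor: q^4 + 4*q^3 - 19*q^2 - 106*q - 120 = (q + 2)*(q^3 + 2*q^2 - 23*q - 60) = (q - 5)*(q + 2)*(q^2 + 7*q + 12) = (q - 5)*(q + 2)*(q + 3)*(q + 4)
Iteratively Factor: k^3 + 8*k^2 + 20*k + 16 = (k + 2)*(k^2 + 6*k + 8) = (k + 2)*(k + 4)*(k + 2)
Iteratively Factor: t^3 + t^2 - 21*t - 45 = (t + 3)*(t^2 - 2*t - 15) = (t + 3)^2*(t - 5)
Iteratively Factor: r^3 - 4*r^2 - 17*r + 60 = (r + 4)*(r^2 - 8*r + 15) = (r - 3)*(r + 4)*(r - 5)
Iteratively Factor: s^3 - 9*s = (s - 3)*(s^2 + 3*s) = s*(s - 3)*(s + 3)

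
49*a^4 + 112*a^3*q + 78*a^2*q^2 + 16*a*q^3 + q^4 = (a + q)^2*(7*a + q)^2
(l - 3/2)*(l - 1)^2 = l^3 - 7*l^2/2 + 4*l - 3/2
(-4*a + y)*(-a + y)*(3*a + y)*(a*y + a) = 12*a^4*y + 12*a^4 - 11*a^3*y^2 - 11*a^3*y - 2*a^2*y^3 - 2*a^2*y^2 + a*y^4 + a*y^3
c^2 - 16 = (c - 4)*(c + 4)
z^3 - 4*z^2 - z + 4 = (z - 4)*(z - 1)*(z + 1)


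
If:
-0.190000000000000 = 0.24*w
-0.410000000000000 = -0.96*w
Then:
No Solution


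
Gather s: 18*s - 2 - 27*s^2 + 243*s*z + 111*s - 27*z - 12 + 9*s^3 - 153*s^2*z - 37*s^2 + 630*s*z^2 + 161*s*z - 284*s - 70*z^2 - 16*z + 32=9*s^3 + s^2*(-153*z - 64) + s*(630*z^2 + 404*z - 155) - 70*z^2 - 43*z + 18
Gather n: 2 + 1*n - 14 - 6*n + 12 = -5*n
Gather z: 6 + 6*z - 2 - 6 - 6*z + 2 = 0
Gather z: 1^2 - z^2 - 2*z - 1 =-z^2 - 2*z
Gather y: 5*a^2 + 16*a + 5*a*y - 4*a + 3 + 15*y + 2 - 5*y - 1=5*a^2 + 12*a + y*(5*a + 10) + 4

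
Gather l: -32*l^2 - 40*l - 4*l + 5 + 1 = -32*l^2 - 44*l + 6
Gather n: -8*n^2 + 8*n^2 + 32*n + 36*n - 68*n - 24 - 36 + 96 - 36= 0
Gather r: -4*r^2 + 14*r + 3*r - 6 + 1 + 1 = -4*r^2 + 17*r - 4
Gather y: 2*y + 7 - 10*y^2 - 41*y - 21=-10*y^2 - 39*y - 14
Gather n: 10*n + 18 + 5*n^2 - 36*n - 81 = 5*n^2 - 26*n - 63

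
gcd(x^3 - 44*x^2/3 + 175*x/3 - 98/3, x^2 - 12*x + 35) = x - 7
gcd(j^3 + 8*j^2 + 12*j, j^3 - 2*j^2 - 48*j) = j^2 + 6*j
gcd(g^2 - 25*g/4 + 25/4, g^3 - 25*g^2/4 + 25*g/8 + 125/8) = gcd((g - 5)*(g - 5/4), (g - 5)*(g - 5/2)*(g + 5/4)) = g - 5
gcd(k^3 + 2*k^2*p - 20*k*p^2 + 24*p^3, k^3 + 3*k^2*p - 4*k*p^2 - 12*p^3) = -k + 2*p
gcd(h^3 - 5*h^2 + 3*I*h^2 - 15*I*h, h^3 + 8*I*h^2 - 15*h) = h^2 + 3*I*h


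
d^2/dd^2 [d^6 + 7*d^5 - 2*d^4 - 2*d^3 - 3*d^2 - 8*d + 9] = 30*d^4 + 140*d^3 - 24*d^2 - 12*d - 6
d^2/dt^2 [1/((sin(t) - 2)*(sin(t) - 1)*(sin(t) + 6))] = (-9*sin(t)^5 - 42*sin(t)^4 - 34*sin(t)^3 + 266*sin(t)^2 + 112*sin(t) - 440)/((sin(t) - 2)^3*(sin(t) - 1)^2*(sin(t) + 6)^3)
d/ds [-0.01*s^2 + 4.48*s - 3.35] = 4.48 - 0.02*s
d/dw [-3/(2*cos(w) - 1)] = -6*sin(w)/(2*cos(w) - 1)^2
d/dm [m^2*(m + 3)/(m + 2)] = m*(-m*(m + 3) + 3*(m + 2)^2)/(m + 2)^2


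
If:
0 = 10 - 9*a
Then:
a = 10/9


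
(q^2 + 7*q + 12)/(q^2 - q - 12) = (q + 4)/(q - 4)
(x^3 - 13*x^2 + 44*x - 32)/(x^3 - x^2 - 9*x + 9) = (x^2 - 12*x + 32)/(x^2 - 9)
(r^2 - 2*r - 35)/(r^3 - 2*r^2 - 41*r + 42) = (r + 5)/(r^2 + 5*r - 6)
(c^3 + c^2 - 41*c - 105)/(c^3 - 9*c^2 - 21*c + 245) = (c + 3)/(c - 7)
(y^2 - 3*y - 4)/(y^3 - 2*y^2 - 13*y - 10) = (y - 4)/(y^2 - 3*y - 10)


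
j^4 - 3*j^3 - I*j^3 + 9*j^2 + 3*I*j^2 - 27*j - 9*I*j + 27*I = (j - 3)*(j - 3*I)*(j - I)*(j + 3*I)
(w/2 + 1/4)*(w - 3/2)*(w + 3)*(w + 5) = w^4/2 + 7*w^3/2 + 25*w^2/8 - 21*w/2 - 45/8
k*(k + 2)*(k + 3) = k^3 + 5*k^2 + 6*k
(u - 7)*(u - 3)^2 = u^3 - 13*u^2 + 51*u - 63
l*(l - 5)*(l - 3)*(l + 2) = l^4 - 6*l^3 - l^2 + 30*l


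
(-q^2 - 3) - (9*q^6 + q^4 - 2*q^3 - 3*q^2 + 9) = -9*q^6 - q^4 + 2*q^3 + 2*q^2 - 12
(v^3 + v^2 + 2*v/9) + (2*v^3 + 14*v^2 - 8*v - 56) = 3*v^3 + 15*v^2 - 70*v/9 - 56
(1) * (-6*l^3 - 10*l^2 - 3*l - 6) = -6*l^3 - 10*l^2 - 3*l - 6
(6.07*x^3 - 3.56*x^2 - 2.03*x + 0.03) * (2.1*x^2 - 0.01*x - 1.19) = 12.747*x^5 - 7.5367*x^4 - 11.4507*x^3 + 4.3197*x^2 + 2.4154*x - 0.0357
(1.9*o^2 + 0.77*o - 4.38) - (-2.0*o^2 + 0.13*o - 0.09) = 3.9*o^2 + 0.64*o - 4.29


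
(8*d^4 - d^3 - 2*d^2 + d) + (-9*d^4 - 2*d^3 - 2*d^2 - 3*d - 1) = -d^4 - 3*d^3 - 4*d^2 - 2*d - 1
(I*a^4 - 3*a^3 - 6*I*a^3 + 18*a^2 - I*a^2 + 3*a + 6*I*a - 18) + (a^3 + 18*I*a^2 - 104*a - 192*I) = I*a^4 - 2*a^3 - 6*I*a^3 + 18*a^2 + 17*I*a^2 - 101*a + 6*I*a - 18 - 192*I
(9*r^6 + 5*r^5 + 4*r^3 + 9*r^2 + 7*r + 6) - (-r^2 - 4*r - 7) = 9*r^6 + 5*r^5 + 4*r^3 + 10*r^2 + 11*r + 13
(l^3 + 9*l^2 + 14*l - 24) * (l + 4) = l^4 + 13*l^3 + 50*l^2 + 32*l - 96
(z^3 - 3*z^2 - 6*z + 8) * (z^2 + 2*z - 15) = z^5 - z^4 - 27*z^3 + 41*z^2 + 106*z - 120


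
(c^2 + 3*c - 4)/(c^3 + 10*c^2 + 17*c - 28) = 1/(c + 7)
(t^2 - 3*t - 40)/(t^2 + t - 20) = (t - 8)/(t - 4)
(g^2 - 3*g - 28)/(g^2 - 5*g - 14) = (g + 4)/(g + 2)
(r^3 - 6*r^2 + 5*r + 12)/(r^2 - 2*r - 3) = r - 4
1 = 1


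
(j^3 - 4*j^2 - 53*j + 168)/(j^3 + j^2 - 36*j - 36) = (j^3 - 4*j^2 - 53*j + 168)/(j^3 + j^2 - 36*j - 36)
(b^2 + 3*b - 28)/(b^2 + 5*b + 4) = (b^2 + 3*b - 28)/(b^2 + 5*b + 4)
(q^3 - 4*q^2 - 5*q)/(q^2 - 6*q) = (q^2 - 4*q - 5)/(q - 6)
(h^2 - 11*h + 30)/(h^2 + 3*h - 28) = (h^2 - 11*h + 30)/(h^2 + 3*h - 28)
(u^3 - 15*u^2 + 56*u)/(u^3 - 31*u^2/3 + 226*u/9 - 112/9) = 9*u*(u - 8)/(9*u^2 - 30*u + 16)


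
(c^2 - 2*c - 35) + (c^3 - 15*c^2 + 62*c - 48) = c^3 - 14*c^2 + 60*c - 83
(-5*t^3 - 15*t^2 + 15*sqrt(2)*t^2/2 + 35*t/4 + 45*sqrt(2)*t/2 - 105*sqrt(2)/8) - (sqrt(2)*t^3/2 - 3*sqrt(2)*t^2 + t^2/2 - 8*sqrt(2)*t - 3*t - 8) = -5*t^3 - sqrt(2)*t^3/2 - 31*t^2/2 + 21*sqrt(2)*t^2/2 + 47*t/4 + 61*sqrt(2)*t/2 - 105*sqrt(2)/8 + 8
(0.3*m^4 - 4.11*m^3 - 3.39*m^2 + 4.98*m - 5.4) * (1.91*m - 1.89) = 0.573*m^5 - 8.4171*m^4 + 1.293*m^3 + 15.9189*m^2 - 19.7262*m + 10.206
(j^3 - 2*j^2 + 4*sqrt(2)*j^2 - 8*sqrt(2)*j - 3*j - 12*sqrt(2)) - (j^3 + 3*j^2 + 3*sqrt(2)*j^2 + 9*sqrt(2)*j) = -5*j^2 + sqrt(2)*j^2 - 17*sqrt(2)*j - 3*j - 12*sqrt(2)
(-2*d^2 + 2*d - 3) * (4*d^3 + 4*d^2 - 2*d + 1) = -8*d^5 - 18*d^2 + 8*d - 3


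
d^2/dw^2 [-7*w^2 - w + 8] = -14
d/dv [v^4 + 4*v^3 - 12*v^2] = 4*v*(v^2 + 3*v - 6)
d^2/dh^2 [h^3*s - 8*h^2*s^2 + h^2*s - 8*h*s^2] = 2*s*(3*h - 8*s + 1)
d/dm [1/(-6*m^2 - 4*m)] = (3*m + 1)/(m^2*(3*m + 2)^2)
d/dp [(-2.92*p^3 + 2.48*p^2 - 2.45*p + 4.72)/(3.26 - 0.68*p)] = (3.9712*p^3 - 30.244*p^2 + 16.1696*p - 4.7774)/(0.4624*p^2 - 4.4336*p + 10.6276)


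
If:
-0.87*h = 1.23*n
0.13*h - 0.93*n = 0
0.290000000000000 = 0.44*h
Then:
No Solution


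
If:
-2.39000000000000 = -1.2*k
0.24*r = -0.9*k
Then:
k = 1.99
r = -7.47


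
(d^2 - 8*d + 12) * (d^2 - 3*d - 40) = d^4 - 11*d^3 - 4*d^2 + 284*d - 480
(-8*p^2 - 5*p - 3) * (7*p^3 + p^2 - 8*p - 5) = -56*p^5 - 43*p^4 + 38*p^3 + 77*p^2 + 49*p + 15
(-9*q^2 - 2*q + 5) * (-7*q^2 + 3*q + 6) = 63*q^4 - 13*q^3 - 95*q^2 + 3*q + 30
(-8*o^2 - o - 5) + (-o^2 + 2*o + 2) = -9*o^2 + o - 3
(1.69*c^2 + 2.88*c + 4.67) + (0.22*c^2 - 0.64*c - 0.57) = 1.91*c^2 + 2.24*c + 4.1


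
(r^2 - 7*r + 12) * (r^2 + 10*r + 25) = r^4 + 3*r^3 - 33*r^2 - 55*r + 300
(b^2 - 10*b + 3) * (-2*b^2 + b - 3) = -2*b^4 + 21*b^3 - 19*b^2 + 33*b - 9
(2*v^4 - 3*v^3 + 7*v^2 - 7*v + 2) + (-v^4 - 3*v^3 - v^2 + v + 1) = v^4 - 6*v^3 + 6*v^2 - 6*v + 3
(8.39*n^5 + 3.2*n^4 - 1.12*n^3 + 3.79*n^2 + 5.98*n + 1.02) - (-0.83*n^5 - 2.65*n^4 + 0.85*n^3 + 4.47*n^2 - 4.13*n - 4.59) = 9.22*n^5 + 5.85*n^4 - 1.97*n^3 - 0.68*n^2 + 10.11*n + 5.61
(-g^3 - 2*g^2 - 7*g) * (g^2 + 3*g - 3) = -g^5 - 5*g^4 - 10*g^3 - 15*g^2 + 21*g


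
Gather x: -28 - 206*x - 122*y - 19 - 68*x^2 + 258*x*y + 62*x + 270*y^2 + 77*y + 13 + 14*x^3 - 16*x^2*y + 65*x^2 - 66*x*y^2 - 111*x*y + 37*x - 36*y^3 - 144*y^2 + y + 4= 14*x^3 + x^2*(-16*y - 3) + x*(-66*y^2 + 147*y - 107) - 36*y^3 + 126*y^2 - 44*y - 30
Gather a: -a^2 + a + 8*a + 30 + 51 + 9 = -a^2 + 9*a + 90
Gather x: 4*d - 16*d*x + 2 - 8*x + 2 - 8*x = 4*d + x*(-16*d - 16) + 4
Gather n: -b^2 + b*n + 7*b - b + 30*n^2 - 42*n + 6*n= -b^2 + 6*b + 30*n^2 + n*(b - 36)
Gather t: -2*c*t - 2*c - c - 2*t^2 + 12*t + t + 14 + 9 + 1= -3*c - 2*t^2 + t*(13 - 2*c) + 24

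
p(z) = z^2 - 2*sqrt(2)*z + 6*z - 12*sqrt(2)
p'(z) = 2*z - 2*sqrt(2) + 6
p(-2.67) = -18.31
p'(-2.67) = -2.17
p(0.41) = -15.50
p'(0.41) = 3.99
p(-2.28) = -19.00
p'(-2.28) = -1.39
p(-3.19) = -16.91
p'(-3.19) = -3.21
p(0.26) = -16.08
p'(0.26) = 3.69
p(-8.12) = 23.21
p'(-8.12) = -13.07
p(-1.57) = -19.49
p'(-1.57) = 0.03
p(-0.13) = -17.37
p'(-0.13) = 2.91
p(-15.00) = 160.46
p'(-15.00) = -26.83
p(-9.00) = 35.49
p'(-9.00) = -14.83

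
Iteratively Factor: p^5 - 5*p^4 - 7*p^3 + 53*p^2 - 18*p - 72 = (p - 3)*(p^4 - 2*p^3 - 13*p^2 + 14*p + 24) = (p - 3)*(p + 3)*(p^3 - 5*p^2 + 2*p + 8) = (p - 3)*(p + 1)*(p + 3)*(p^2 - 6*p + 8) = (p - 3)*(p - 2)*(p + 1)*(p + 3)*(p - 4)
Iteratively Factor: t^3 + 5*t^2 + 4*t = (t + 4)*(t^2 + t) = (t + 1)*(t + 4)*(t)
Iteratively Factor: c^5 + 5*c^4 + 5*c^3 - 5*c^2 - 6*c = (c + 1)*(c^4 + 4*c^3 + c^2 - 6*c) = (c + 1)*(c + 2)*(c^3 + 2*c^2 - 3*c) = (c - 1)*(c + 1)*(c + 2)*(c^2 + 3*c) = (c - 1)*(c + 1)*(c + 2)*(c + 3)*(c)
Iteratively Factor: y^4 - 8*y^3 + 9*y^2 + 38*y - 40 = (y + 2)*(y^3 - 10*y^2 + 29*y - 20) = (y - 5)*(y + 2)*(y^2 - 5*y + 4) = (y - 5)*(y - 4)*(y + 2)*(y - 1)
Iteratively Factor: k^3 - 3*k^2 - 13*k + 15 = (k - 5)*(k^2 + 2*k - 3) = (k - 5)*(k - 1)*(k + 3)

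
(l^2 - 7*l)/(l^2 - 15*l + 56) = l/(l - 8)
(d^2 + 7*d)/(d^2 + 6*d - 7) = d/(d - 1)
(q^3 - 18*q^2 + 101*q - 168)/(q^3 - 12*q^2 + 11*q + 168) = (q - 3)/(q + 3)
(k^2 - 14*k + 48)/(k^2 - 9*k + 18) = (k - 8)/(k - 3)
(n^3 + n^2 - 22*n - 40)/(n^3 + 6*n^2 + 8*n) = (n - 5)/n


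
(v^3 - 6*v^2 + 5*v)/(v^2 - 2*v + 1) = v*(v - 5)/(v - 1)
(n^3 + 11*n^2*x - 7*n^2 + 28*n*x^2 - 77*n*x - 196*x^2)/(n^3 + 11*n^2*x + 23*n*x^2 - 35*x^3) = (-n^2 - 4*n*x + 7*n + 28*x)/(-n^2 - 4*n*x + 5*x^2)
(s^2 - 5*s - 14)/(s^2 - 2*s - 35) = (s + 2)/(s + 5)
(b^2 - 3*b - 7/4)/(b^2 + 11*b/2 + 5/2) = (b - 7/2)/(b + 5)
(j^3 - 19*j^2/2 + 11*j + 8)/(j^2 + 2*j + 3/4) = 2*(j^2 - 10*j + 16)/(2*j + 3)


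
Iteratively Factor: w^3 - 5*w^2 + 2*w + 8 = (w - 4)*(w^2 - w - 2) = (w - 4)*(w - 2)*(w + 1)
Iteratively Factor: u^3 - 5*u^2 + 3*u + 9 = (u - 3)*(u^2 - 2*u - 3) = (u - 3)^2*(u + 1)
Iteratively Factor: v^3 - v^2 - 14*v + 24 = (v - 2)*(v^2 + v - 12) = (v - 2)*(v + 4)*(v - 3)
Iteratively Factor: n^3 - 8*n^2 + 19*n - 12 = (n - 3)*(n^2 - 5*n + 4) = (n - 3)*(n - 1)*(n - 4)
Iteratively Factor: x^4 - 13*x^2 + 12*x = (x)*(x^3 - 13*x + 12) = x*(x - 1)*(x^2 + x - 12) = x*(x - 3)*(x - 1)*(x + 4)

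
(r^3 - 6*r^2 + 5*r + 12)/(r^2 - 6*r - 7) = (r^2 - 7*r + 12)/(r - 7)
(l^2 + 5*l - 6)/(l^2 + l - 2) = (l + 6)/(l + 2)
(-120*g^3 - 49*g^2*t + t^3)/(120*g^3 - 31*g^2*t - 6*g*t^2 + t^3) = (3*g + t)/(-3*g + t)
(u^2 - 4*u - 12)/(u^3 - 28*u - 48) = 1/(u + 4)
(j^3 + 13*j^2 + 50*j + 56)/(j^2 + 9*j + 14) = j + 4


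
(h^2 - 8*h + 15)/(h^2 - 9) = (h - 5)/(h + 3)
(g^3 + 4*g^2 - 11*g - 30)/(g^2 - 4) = (g^2 + 2*g - 15)/(g - 2)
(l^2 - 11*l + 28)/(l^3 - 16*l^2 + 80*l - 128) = (l - 7)/(l^2 - 12*l + 32)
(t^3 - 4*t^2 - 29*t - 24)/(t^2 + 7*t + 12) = (t^2 - 7*t - 8)/(t + 4)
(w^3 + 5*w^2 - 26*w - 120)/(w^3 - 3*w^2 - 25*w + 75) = (w^2 + 10*w + 24)/(w^2 + 2*w - 15)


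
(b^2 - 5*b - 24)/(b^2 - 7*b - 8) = (b + 3)/(b + 1)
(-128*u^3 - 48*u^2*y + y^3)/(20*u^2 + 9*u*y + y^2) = (-32*u^2 - 4*u*y + y^2)/(5*u + y)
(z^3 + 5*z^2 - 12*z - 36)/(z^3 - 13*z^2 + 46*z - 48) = (z^2 + 8*z + 12)/(z^2 - 10*z + 16)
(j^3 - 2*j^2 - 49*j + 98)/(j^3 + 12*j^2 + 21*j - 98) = (j - 7)/(j + 7)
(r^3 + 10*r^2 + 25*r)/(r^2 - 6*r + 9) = r*(r^2 + 10*r + 25)/(r^2 - 6*r + 9)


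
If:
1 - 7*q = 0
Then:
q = 1/7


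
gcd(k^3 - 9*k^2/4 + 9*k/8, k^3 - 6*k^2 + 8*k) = k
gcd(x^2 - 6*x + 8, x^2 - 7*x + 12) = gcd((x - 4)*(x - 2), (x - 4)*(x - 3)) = x - 4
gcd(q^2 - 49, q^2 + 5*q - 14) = q + 7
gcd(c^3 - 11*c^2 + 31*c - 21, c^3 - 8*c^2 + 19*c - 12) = c^2 - 4*c + 3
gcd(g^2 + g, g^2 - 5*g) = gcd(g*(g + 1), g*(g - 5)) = g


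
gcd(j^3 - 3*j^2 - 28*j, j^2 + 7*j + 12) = j + 4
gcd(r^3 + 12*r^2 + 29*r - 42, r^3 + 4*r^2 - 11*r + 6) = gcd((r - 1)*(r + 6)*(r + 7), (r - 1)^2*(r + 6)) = r^2 + 5*r - 6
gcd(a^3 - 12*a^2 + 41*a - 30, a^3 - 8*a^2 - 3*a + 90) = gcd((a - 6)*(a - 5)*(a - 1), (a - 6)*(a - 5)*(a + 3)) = a^2 - 11*a + 30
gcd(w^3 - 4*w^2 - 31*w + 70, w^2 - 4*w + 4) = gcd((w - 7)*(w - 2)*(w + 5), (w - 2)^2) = w - 2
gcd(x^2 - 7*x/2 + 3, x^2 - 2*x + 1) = 1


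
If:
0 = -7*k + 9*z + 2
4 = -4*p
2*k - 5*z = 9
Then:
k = -71/17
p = -1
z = -59/17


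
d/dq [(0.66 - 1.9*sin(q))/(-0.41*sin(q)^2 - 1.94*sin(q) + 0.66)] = (-0.779*sin(q)^2 + 0.5412*sin(q) + 0.0264)*cos(q)/(0.1681*sin(q)^4 + 1.5908*sin(q)^3 + 3.2224*sin(q)^2 - 2.5608*sin(q) + 0.4356)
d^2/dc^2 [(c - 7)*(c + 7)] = 2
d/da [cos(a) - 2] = -sin(a)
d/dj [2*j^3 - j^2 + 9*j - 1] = 6*j^2 - 2*j + 9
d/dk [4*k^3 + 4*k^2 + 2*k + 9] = 12*k^2 + 8*k + 2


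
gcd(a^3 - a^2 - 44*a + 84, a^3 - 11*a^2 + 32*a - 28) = a - 2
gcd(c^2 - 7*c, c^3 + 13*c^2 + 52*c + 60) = 1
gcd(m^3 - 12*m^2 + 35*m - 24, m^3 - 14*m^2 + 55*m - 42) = m - 1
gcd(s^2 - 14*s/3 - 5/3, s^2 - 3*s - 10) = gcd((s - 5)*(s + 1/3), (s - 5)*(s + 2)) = s - 5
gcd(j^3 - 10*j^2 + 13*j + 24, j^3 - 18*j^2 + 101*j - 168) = j^2 - 11*j + 24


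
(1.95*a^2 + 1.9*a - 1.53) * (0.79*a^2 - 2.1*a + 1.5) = 1.5405*a^4 - 2.594*a^3 - 2.2737*a^2 + 6.063*a - 2.295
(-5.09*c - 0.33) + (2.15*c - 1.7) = -2.94*c - 2.03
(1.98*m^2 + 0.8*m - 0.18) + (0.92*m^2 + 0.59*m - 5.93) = 2.9*m^2 + 1.39*m - 6.11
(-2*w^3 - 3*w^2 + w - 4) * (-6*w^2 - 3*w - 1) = 12*w^5 + 24*w^4 + 5*w^3 + 24*w^2 + 11*w + 4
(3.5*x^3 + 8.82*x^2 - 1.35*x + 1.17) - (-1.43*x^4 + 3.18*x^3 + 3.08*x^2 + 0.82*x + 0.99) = 1.43*x^4 + 0.32*x^3 + 5.74*x^2 - 2.17*x + 0.18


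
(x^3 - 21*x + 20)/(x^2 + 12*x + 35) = (x^2 - 5*x + 4)/(x + 7)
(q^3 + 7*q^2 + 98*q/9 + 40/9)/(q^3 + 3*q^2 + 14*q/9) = (3*q^2 + 19*q + 20)/(q*(3*q + 7))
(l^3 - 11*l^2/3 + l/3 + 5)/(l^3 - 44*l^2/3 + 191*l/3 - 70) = (l^2 - 2*l - 3)/(l^2 - 13*l + 42)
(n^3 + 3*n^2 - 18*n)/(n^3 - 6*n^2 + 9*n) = (n + 6)/(n - 3)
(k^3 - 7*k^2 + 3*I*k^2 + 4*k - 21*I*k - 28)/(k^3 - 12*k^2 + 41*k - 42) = (k^2 + 3*I*k + 4)/(k^2 - 5*k + 6)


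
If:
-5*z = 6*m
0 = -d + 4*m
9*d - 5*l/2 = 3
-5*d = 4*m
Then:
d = 0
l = -6/5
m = 0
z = 0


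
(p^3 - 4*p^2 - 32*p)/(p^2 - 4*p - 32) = p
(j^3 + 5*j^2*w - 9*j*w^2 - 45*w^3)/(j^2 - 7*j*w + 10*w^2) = (j^3 + 5*j^2*w - 9*j*w^2 - 45*w^3)/(j^2 - 7*j*w + 10*w^2)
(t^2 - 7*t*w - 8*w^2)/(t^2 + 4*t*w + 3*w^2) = (t - 8*w)/(t + 3*w)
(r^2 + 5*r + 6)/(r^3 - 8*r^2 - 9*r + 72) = (r + 2)/(r^2 - 11*r + 24)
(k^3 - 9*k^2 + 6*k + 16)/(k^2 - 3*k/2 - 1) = 2*(k^2 - 7*k - 8)/(2*k + 1)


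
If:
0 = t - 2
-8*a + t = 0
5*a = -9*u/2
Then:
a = 1/4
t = 2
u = -5/18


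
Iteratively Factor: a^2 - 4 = (a - 2)*(a + 2)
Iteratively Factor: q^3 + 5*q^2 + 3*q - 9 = (q - 1)*(q^2 + 6*q + 9) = (q - 1)*(q + 3)*(q + 3)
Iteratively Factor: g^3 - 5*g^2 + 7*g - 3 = (g - 1)*(g^2 - 4*g + 3) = (g - 3)*(g - 1)*(g - 1)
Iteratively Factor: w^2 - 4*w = (w - 4)*(w)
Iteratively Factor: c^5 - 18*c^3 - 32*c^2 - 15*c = (c - 5)*(c^4 + 5*c^3 + 7*c^2 + 3*c) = (c - 5)*(c + 3)*(c^3 + 2*c^2 + c) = (c - 5)*(c + 1)*(c + 3)*(c^2 + c) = (c - 5)*(c + 1)^2*(c + 3)*(c)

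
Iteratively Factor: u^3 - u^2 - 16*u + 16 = (u - 1)*(u^2 - 16) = (u - 1)*(u + 4)*(u - 4)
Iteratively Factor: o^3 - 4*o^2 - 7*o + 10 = (o + 2)*(o^2 - 6*o + 5) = (o - 1)*(o + 2)*(o - 5)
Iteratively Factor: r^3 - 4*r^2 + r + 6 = (r - 3)*(r^2 - r - 2) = (r - 3)*(r + 1)*(r - 2)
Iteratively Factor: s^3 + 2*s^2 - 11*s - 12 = (s - 3)*(s^2 + 5*s + 4) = (s - 3)*(s + 4)*(s + 1)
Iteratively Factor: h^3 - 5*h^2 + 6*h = (h)*(h^2 - 5*h + 6) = h*(h - 2)*(h - 3)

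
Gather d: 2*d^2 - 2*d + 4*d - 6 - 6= 2*d^2 + 2*d - 12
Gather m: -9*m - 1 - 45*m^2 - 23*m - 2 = -45*m^2 - 32*m - 3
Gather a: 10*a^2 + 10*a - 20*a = 10*a^2 - 10*a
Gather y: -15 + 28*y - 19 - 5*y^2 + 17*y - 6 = -5*y^2 + 45*y - 40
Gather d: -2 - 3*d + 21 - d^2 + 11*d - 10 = -d^2 + 8*d + 9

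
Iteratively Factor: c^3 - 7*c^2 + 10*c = (c - 5)*(c^2 - 2*c) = c*(c - 5)*(c - 2)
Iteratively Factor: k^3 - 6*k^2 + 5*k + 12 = (k + 1)*(k^2 - 7*k + 12) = (k - 3)*(k + 1)*(k - 4)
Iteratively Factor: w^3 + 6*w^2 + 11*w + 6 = (w + 3)*(w^2 + 3*w + 2) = (w + 1)*(w + 3)*(w + 2)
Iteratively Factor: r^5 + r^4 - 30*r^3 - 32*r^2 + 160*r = (r + 4)*(r^4 - 3*r^3 - 18*r^2 + 40*r) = (r + 4)^2*(r^3 - 7*r^2 + 10*r) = r*(r + 4)^2*(r^2 - 7*r + 10) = r*(r - 5)*(r + 4)^2*(r - 2)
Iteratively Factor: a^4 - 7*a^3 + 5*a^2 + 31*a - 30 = (a - 3)*(a^3 - 4*a^2 - 7*a + 10) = (a - 3)*(a + 2)*(a^2 - 6*a + 5) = (a - 5)*(a - 3)*(a + 2)*(a - 1)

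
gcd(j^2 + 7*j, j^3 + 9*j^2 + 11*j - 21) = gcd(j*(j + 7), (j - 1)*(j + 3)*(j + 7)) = j + 7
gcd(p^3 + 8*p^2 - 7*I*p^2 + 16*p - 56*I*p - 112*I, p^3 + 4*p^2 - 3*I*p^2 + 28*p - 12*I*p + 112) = p^2 + p*(4 - 7*I) - 28*I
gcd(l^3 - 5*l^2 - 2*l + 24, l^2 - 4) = l + 2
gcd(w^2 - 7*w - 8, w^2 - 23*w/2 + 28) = w - 8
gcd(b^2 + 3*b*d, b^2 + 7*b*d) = b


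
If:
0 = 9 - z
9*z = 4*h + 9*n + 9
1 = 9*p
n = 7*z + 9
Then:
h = -144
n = 72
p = 1/9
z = 9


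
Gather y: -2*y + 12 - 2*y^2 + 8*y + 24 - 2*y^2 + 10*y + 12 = -4*y^2 + 16*y + 48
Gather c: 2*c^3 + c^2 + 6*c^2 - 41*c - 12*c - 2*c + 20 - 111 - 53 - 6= 2*c^3 + 7*c^2 - 55*c - 150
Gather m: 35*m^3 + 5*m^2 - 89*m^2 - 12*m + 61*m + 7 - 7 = 35*m^3 - 84*m^2 + 49*m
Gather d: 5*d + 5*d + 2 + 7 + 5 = 10*d + 14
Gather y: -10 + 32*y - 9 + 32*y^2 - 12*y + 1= 32*y^2 + 20*y - 18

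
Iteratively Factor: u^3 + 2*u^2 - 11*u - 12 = (u - 3)*(u^2 + 5*u + 4) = (u - 3)*(u + 4)*(u + 1)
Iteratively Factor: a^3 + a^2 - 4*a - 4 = (a - 2)*(a^2 + 3*a + 2) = (a - 2)*(a + 1)*(a + 2)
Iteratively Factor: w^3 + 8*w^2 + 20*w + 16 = (w + 2)*(w^2 + 6*w + 8) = (w + 2)^2*(w + 4)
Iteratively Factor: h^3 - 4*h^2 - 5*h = (h + 1)*(h^2 - 5*h) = h*(h + 1)*(h - 5)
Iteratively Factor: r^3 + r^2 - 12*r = (r - 3)*(r^2 + 4*r) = r*(r - 3)*(r + 4)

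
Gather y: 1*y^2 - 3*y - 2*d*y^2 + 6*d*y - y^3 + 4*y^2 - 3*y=-y^3 + y^2*(5 - 2*d) + y*(6*d - 6)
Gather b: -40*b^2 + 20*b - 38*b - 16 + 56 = -40*b^2 - 18*b + 40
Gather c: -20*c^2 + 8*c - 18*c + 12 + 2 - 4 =-20*c^2 - 10*c + 10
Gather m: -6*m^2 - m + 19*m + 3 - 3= -6*m^2 + 18*m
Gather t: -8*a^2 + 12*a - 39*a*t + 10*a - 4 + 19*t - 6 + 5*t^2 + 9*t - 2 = -8*a^2 + 22*a + 5*t^2 + t*(28 - 39*a) - 12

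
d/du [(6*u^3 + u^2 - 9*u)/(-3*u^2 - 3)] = (-6*u^4 - 27*u^2 - 2*u + 9)/(3*(u^4 + 2*u^2 + 1))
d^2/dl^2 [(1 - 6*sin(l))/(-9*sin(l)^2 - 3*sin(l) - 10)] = 9*(-54*sin(l)^5 + 54*sin(l)^4 + 477*sin(l)^3 - 73*sin(l)^2 - 448*sin(l) - 22)/(9*sin(l)^2 + 3*sin(l) + 10)^3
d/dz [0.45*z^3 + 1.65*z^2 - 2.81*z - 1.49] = 1.35*z^2 + 3.3*z - 2.81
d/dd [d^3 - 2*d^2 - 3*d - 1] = 3*d^2 - 4*d - 3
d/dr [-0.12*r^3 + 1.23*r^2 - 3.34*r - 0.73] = -0.36*r^2 + 2.46*r - 3.34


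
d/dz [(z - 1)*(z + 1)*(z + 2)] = 3*z^2 + 4*z - 1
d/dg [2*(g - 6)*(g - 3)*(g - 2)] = 6*g^2 - 44*g + 72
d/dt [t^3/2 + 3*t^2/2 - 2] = 3*t*(t + 2)/2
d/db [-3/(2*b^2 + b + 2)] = 3*(4*b + 1)/(2*b^2 + b + 2)^2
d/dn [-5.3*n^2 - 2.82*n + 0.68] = -10.6*n - 2.82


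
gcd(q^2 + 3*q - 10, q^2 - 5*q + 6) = q - 2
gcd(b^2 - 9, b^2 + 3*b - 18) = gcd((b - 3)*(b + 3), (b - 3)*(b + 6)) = b - 3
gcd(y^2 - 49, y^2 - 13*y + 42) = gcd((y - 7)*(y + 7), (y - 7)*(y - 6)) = y - 7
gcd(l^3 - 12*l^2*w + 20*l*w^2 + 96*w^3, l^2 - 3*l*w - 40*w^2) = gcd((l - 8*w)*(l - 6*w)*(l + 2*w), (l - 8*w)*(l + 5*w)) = -l + 8*w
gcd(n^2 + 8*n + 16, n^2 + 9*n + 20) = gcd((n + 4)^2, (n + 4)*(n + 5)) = n + 4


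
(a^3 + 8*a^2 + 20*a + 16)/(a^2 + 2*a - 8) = (a^2 + 4*a + 4)/(a - 2)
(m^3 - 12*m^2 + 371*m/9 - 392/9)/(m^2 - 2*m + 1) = (9*m^3 - 108*m^2 + 371*m - 392)/(9*(m^2 - 2*m + 1))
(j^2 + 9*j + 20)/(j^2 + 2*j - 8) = (j + 5)/(j - 2)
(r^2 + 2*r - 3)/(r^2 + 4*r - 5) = (r + 3)/(r + 5)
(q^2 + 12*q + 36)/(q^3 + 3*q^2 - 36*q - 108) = (q + 6)/(q^2 - 3*q - 18)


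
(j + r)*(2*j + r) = 2*j^2 + 3*j*r + r^2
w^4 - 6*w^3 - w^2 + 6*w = w*(w - 6)*(w - 1)*(w + 1)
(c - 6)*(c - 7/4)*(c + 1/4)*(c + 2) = c^4 - 11*c^3/2 - 103*c^2/16 + 79*c/4 + 21/4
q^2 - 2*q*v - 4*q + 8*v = (q - 4)*(q - 2*v)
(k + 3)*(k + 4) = k^2 + 7*k + 12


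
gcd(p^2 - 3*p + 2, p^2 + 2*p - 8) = p - 2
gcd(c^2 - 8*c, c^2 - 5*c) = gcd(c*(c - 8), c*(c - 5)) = c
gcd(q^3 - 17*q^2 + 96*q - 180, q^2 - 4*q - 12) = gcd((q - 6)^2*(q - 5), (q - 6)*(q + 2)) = q - 6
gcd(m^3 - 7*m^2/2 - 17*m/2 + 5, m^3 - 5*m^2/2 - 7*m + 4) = m^2 + 3*m/2 - 1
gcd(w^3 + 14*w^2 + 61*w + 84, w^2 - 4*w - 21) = w + 3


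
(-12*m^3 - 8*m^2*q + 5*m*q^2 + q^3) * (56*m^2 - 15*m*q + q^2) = -672*m^5 - 268*m^4*q + 388*m^3*q^2 - 27*m^2*q^3 - 10*m*q^4 + q^5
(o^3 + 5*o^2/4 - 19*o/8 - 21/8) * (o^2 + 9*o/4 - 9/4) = o^5 + 7*o^4/2 - 29*o^3/16 - 345*o^2/32 - 9*o/16 + 189/32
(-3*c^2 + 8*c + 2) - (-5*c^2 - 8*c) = 2*c^2 + 16*c + 2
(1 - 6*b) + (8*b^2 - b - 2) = 8*b^2 - 7*b - 1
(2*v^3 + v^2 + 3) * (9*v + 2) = 18*v^4 + 13*v^3 + 2*v^2 + 27*v + 6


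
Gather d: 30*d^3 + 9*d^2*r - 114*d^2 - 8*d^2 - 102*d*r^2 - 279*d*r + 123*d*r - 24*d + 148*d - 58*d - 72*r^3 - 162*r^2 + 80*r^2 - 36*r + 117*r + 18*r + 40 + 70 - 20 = 30*d^3 + d^2*(9*r - 122) + d*(-102*r^2 - 156*r + 66) - 72*r^3 - 82*r^2 + 99*r + 90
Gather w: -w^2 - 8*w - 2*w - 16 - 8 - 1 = -w^2 - 10*w - 25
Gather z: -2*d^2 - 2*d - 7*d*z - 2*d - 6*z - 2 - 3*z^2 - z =-2*d^2 - 4*d - 3*z^2 + z*(-7*d - 7) - 2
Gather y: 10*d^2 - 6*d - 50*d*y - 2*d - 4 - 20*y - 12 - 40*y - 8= 10*d^2 - 8*d + y*(-50*d - 60) - 24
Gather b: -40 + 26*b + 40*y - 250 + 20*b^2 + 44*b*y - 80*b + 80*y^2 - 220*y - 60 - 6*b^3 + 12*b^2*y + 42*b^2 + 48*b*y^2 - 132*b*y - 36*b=-6*b^3 + b^2*(12*y + 62) + b*(48*y^2 - 88*y - 90) + 80*y^2 - 180*y - 350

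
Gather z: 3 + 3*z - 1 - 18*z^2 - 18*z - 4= -18*z^2 - 15*z - 2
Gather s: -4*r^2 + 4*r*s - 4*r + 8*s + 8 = -4*r^2 - 4*r + s*(4*r + 8) + 8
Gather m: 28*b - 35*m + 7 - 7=28*b - 35*m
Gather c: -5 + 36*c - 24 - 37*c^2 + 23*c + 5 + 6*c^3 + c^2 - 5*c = 6*c^3 - 36*c^2 + 54*c - 24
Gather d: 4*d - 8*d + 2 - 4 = -4*d - 2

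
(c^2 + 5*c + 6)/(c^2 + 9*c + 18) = (c + 2)/(c + 6)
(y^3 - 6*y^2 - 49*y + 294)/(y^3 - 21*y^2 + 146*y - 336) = (y + 7)/(y - 8)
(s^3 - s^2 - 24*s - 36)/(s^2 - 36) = (s^2 + 5*s + 6)/(s + 6)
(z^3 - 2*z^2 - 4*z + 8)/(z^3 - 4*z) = (z - 2)/z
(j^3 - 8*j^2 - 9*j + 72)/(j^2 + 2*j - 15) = (j^2 - 5*j - 24)/(j + 5)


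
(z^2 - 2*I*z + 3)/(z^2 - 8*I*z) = (z^2 - 2*I*z + 3)/(z*(z - 8*I))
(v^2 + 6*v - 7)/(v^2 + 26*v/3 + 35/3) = 3*(v - 1)/(3*v + 5)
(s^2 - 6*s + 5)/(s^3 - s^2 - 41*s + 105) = (s - 1)/(s^2 + 4*s - 21)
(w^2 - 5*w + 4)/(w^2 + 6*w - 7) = (w - 4)/(w + 7)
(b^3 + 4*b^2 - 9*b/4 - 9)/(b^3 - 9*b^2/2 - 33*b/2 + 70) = (4*b^2 - 9)/(2*(2*b^2 - 17*b + 35))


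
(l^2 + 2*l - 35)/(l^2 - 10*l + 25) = (l + 7)/(l - 5)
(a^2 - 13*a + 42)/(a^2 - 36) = (a - 7)/(a + 6)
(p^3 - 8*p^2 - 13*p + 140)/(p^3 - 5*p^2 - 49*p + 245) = (p + 4)/(p + 7)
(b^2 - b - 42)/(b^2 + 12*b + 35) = (b^2 - b - 42)/(b^2 + 12*b + 35)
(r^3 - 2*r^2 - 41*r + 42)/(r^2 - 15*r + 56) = (r^2 + 5*r - 6)/(r - 8)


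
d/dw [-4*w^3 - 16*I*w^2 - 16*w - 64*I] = -12*w^2 - 32*I*w - 16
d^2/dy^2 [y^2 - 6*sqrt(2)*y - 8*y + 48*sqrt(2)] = 2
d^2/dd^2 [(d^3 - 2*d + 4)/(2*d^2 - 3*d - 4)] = 2*(9*d^3 + 84*d^2 - 72*d + 92)/(8*d^6 - 36*d^5 + 6*d^4 + 117*d^3 - 12*d^2 - 144*d - 64)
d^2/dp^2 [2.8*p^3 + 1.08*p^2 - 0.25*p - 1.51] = 16.8*p + 2.16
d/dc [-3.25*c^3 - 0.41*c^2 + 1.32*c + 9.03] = -9.75*c^2 - 0.82*c + 1.32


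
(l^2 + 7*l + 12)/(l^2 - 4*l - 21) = (l + 4)/(l - 7)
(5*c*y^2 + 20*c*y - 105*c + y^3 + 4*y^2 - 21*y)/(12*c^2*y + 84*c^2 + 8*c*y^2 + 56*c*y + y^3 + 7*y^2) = (5*c*y - 15*c + y^2 - 3*y)/(12*c^2 + 8*c*y + y^2)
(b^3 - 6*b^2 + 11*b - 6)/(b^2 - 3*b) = b - 3 + 2/b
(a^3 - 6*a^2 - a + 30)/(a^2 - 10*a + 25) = (a^2 - a - 6)/(a - 5)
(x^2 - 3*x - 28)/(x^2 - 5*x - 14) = (x + 4)/(x + 2)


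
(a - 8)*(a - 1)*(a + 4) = a^3 - 5*a^2 - 28*a + 32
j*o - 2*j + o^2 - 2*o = (j + o)*(o - 2)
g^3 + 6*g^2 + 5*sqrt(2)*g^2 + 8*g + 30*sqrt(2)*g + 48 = (g + 6)*(g + sqrt(2))*(g + 4*sqrt(2))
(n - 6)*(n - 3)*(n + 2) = n^3 - 7*n^2 + 36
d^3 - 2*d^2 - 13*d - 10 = (d - 5)*(d + 1)*(d + 2)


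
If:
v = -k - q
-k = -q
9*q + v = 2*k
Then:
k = 0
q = 0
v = 0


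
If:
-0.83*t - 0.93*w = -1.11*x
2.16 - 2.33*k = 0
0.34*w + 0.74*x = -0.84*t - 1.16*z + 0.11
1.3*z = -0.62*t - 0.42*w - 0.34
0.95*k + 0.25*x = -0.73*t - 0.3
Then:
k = 0.93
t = -2.16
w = 3.80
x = 1.57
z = -0.46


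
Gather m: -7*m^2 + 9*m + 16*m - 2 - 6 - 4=-7*m^2 + 25*m - 12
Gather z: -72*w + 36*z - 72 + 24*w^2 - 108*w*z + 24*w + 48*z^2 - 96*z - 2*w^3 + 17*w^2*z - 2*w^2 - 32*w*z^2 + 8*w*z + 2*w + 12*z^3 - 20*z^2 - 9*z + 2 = -2*w^3 + 22*w^2 - 46*w + 12*z^3 + z^2*(28 - 32*w) + z*(17*w^2 - 100*w - 69) - 70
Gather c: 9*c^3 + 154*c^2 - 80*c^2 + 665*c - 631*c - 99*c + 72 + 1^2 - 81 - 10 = 9*c^3 + 74*c^2 - 65*c - 18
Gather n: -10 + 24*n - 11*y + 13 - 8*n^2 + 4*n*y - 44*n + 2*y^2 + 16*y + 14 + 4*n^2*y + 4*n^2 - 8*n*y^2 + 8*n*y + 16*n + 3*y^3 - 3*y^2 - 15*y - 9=n^2*(4*y - 4) + n*(-8*y^2 + 12*y - 4) + 3*y^3 - y^2 - 10*y + 8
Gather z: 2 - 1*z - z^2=-z^2 - z + 2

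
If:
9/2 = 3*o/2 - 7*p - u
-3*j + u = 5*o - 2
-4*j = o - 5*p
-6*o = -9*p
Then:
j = -5/34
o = -30/119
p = -20/119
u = -881/238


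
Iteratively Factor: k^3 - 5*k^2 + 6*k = (k - 3)*(k^2 - 2*k) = (k - 3)*(k - 2)*(k)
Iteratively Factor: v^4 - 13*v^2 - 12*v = (v + 1)*(v^3 - v^2 - 12*v) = v*(v + 1)*(v^2 - v - 12) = v*(v + 1)*(v + 3)*(v - 4)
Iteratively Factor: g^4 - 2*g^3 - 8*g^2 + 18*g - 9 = (g - 1)*(g^3 - g^2 - 9*g + 9) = (g - 1)^2*(g^2 - 9) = (g - 3)*(g - 1)^2*(g + 3)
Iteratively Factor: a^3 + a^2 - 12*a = (a)*(a^2 + a - 12) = a*(a + 4)*(a - 3)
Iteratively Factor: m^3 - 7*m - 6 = (m - 3)*(m^2 + 3*m + 2) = (m - 3)*(m + 1)*(m + 2)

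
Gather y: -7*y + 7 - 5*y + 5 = 12 - 12*y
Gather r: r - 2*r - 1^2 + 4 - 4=-r - 1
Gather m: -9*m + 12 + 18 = 30 - 9*m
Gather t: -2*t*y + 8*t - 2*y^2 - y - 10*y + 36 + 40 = t*(8 - 2*y) - 2*y^2 - 11*y + 76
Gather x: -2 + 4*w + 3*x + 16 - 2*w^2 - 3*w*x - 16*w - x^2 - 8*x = -2*w^2 - 12*w - x^2 + x*(-3*w - 5) + 14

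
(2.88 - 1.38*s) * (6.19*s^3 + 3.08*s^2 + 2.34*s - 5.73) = -8.5422*s^4 + 13.5768*s^3 + 5.6412*s^2 + 14.6466*s - 16.5024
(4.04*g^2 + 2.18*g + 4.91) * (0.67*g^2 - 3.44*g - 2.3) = 2.7068*g^4 - 12.437*g^3 - 13.5015*g^2 - 21.9044*g - 11.293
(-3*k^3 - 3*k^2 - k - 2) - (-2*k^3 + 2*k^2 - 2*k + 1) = -k^3 - 5*k^2 + k - 3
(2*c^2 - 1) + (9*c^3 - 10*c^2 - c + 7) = 9*c^3 - 8*c^2 - c + 6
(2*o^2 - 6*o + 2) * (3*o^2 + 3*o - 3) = 6*o^4 - 12*o^3 - 18*o^2 + 24*o - 6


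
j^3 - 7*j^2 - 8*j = j*(j - 8)*(j + 1)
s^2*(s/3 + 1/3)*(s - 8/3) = s^4/3 - 5*s^3/9 - 8*s^2/9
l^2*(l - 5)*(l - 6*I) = l^4 - 5*l^3 - 6*I*l^3 + 30*I*l^2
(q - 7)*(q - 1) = q^2 - 8*q + 7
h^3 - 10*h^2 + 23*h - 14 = (h - 7)*(h - 2)*(h - 1)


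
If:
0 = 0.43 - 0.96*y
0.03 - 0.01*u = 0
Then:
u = 3.00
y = 0.45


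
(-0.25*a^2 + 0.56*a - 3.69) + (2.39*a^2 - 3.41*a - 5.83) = 2.14*a^2 - 2.85*a - 9.52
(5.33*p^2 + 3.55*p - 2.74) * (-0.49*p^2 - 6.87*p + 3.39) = -2.6117*p^4 - 38.3566*p^3 - 4.9772*p^2 + 30.8583*p - 9.2886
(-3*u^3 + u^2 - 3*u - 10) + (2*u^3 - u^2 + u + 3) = -u^3 - 2*u - 7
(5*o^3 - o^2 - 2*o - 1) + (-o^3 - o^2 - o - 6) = 4*o^3 - 2*o^2 - 3*o - 7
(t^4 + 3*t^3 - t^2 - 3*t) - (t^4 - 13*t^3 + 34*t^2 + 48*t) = 16*t^3 - 35*t^2 - 51*t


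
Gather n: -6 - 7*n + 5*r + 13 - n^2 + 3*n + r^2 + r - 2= -n^2 - 4*n + r^2 + 6*r + 5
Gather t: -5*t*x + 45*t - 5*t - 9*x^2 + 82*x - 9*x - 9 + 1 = t*(40 - 5*x) - 9*x^2 + 73*x - 8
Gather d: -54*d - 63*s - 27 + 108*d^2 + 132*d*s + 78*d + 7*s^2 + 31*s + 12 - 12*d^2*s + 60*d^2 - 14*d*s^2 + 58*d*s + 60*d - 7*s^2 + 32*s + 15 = d^2*(168 - 12*s) + d*(-14*s^2 + 190*s + 84)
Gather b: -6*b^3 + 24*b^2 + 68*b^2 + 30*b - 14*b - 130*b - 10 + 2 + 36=-6*b^3 + 92*b^2 - 114*b + 28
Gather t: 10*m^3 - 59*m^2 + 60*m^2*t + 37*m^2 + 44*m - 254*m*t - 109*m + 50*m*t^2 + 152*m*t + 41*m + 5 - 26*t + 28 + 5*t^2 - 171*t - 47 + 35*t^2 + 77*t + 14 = 10*m^3 - 22*m^2 - 24*m + t^2*(50*m + 40) + t*(60*m^2 - 102*m - 120)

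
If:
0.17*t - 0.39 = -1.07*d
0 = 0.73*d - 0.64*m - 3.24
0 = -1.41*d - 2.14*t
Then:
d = 0.41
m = -4.60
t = -0.27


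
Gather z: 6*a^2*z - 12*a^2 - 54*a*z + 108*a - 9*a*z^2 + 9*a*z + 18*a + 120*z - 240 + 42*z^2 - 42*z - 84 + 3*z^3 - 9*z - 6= -12*a^2 + 126*a + 3*z^3 + z^2*(42 - 9*a) + z*(6*a^2 - 45*a + 69) - 330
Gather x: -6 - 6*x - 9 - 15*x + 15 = -21*x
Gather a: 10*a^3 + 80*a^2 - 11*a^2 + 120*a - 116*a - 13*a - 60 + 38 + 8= 10*a^3 + 69*a^2 - 9*a - 14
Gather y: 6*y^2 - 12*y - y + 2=6*y^2 - 13*y + 2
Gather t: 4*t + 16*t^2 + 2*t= 16*t^2 + 6*t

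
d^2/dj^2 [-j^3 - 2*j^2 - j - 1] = -6*j - 4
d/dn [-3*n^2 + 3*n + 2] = 3 - 6*n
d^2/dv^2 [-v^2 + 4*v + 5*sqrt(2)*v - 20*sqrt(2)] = -2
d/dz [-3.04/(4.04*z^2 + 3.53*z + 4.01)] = (24.5632*z + 10.7312)/(4.04*z^2 + 3.53*z + 4.01)^2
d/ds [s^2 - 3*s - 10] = 2*s - 3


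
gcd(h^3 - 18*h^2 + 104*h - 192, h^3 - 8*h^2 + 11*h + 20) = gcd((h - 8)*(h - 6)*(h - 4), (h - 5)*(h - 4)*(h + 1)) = h - 4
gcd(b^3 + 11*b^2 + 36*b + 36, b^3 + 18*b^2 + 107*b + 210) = b + 6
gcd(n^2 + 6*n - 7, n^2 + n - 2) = n - 1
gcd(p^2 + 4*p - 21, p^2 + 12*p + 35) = p + 7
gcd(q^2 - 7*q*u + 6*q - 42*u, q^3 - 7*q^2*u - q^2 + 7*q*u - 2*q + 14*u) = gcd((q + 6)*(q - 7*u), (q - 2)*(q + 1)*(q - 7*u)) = q - 7*u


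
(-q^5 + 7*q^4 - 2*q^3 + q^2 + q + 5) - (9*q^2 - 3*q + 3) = -q^5 + 7*q^4 - 2*q^3 - 8*q^2 + 4*q + 2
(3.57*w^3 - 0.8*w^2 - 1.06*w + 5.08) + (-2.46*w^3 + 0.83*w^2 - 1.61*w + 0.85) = 1.11*w^3 + 0.0299999999999999*w^2 - 2.67*w + 5.93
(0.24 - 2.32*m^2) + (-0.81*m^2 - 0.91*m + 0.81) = -3.13*m^2 - 0.91*m + 1.05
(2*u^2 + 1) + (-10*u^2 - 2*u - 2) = -8*u^2 - 2*u - 1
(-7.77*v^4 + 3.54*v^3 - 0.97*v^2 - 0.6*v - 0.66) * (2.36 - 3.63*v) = 28.2051*v^5 - 31.1874*v^4 + 11.8755*v^3 - 0.1112*v^2 + 0.9798*v - 1.5576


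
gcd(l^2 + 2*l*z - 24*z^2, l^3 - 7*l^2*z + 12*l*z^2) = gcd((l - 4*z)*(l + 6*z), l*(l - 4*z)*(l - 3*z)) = -l + 4*z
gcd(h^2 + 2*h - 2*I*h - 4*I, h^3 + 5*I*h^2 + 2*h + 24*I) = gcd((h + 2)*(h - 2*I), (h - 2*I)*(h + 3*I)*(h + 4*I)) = h - 2*I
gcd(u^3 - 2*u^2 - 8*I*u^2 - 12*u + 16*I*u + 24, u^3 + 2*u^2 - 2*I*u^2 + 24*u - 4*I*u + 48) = u - 6*I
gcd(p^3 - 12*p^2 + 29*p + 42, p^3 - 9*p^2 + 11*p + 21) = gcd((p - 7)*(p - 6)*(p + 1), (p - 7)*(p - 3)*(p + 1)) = p^2 - 6*p - 7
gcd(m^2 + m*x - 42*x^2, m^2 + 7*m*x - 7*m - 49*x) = m + 7*x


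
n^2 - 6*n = n*(n - 6)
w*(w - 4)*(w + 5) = w^3 + w^2 - 20*w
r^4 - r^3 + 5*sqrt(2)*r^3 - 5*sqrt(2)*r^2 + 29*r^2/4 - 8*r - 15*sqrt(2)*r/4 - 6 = (r - 3/2)*(r + 1/2)*(r + sqrt(2))*(r + 4*sqrt(2))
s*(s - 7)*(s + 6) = s^3 - s^2 - 42*s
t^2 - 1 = (t - 1)*(t + 1)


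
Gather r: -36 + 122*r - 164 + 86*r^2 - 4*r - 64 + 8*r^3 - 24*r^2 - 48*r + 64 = 8*r^3 + 62*r^2 + 70*r - 200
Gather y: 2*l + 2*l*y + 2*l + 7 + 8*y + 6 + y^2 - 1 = 4*l + y^2 + y*(2*l + 8) + 12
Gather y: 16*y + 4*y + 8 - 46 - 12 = 20*y - 50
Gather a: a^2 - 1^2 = a^2 - 1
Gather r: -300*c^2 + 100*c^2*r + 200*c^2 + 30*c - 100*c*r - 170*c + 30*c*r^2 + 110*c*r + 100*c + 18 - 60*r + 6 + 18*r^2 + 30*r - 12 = -100*c^2 - 40*c + r^2*(30*c + 18) + r*(100*c^2 + 10*c - 30) + 12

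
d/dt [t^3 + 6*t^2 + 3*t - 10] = 3*t^2 + 12*t + 3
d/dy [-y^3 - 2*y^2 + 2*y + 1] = -3*y^2 - 4*y + 2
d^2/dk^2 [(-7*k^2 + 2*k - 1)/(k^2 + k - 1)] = 2*(9*k^3 - 24*k^2 + 3*k - 7)/(k^6 + 3*k^5 - 5*k^3 + 3*k - 1)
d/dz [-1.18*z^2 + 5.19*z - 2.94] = 5.19 - 2.36*z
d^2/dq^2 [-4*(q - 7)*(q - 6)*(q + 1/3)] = 304/3 - 24*q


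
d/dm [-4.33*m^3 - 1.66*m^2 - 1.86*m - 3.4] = -12.99*m^2 - 3.32*m - 1.86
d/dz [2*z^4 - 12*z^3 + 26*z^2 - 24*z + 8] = 8*z^3 - 36*z^2 + 52*z - 24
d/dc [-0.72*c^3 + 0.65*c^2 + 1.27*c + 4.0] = -2.16*c^2 + 1.3*c + 1.27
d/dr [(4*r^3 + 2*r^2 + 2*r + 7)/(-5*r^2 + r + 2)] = (-20*r^4 + 8*r^3 + 36*r^2 + 78*r - 3)/(25*r^4 - 10*r^3 - 19*r^2 + 4*r + 4)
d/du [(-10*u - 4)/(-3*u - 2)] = 8/(3*u + 2)^2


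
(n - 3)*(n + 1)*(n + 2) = n^3 - 7*n - 6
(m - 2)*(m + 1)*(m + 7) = m^3 + 6*m^2 - 9*m - 14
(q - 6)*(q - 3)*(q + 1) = q^3 - 8*q^2 + 9*q + 18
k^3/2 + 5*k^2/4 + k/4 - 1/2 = (k/2 + 1)*(k - 1/2)*(k + 1)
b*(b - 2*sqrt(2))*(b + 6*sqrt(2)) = b^3 + 4*sqrt(2)*b^2 - 24*b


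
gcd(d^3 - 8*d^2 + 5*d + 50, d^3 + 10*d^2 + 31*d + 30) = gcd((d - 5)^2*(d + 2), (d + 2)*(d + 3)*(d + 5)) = d + 2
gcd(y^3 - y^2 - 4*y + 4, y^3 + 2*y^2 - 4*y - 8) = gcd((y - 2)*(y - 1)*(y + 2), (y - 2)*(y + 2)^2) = y^2 - 4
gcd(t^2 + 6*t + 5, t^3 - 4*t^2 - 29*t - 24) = t + 1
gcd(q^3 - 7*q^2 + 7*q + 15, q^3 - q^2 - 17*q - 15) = q^2 - 4*q - 5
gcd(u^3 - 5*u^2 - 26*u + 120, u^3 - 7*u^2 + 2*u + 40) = u - 4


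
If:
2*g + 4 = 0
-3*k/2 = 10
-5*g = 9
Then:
No Solution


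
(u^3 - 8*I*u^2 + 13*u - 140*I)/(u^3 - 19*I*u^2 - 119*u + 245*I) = (u + 4*I)/(u - 7*I)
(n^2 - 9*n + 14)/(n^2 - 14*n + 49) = (n - 2)/(n - 7)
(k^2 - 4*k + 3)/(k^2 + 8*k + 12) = (k^2 - 4*k + 3)/(k^2 + 8*k + 12)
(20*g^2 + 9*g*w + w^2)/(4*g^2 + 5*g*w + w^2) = (5*g + w)/(g + w)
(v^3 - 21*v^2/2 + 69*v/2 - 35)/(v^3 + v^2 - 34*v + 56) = (2*v^2 - 17*v + 35)/(2*(v^2 + 3*v - 28))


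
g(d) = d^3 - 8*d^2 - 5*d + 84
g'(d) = 3*d^2 - 16*d - 5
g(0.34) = 81.41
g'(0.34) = -10.09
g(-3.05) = -3.54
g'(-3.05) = 71.71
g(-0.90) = 81.29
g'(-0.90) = 11.83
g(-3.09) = -6.44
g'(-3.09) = 73.08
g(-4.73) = -177.16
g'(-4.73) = 137.80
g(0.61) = 78.20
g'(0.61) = -13.64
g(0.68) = 77.22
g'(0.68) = -14.49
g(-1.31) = 74.57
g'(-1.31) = 21.11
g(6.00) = -18.00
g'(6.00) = 7.00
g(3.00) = 24.00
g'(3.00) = -26.00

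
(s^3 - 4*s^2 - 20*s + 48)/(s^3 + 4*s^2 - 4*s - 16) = (s - 6)/(s + 2)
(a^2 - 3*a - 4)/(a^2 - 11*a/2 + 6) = 2*(a + 1)/(2*a - 3)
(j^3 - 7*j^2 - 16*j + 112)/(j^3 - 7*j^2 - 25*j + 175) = (j^2 - 16)/(j^2 - 25)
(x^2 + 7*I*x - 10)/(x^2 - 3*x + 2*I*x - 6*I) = (x + 5*I)/(x - 3)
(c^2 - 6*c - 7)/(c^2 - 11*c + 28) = (c + 1)/(c - 4)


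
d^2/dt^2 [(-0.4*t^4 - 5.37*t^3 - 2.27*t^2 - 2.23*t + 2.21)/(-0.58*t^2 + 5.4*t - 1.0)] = (0.26912*t^6 - 7.5168*t^5 + 71.376*t^4 + 288.108824*t^3 - 181.548264*t^2 + 65.98992*t - 97.6996)/(0.195112*t^6 - 5.44968*t^5 + 51.7476*t^4 - 176.256*t^3 + 89.22*t^2 - 16.2*t + 1.0)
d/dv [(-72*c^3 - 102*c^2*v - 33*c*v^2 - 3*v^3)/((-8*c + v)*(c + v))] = 3*(104*c^2 + 16*c*v - v^2)/(64*c^2 - 16*c*v + v^2)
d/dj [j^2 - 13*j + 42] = 2*j - 13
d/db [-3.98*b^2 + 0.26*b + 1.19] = 0.26 - 7.96*b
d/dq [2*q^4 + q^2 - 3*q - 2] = 8*q^3 + 2*q - 3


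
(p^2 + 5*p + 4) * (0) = 0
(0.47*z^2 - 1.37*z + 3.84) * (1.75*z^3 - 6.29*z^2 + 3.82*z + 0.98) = 0.8225*z^5 - 5.3538*z^4 + 17.1327*z^3 - 28.9264*z^2 + 13.3262*z + 3.7632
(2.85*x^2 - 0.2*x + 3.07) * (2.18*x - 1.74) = 6.213*x^3 - 5.395*x^2 + 7.0406*x - 5.3418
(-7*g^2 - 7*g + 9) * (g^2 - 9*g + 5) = -7*g^4 + 56*g^3 + 37*g^2 - 116*g + 45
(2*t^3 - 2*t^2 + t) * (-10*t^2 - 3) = -20*t^5 + 20*t^4 - 16*t^3 + 6*t^2 - 3*t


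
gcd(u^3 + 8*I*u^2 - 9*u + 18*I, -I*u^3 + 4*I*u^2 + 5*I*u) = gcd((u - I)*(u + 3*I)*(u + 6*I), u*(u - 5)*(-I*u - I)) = 1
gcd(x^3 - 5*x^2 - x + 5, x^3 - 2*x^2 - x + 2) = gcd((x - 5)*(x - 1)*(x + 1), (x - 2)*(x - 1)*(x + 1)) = x^2 - 1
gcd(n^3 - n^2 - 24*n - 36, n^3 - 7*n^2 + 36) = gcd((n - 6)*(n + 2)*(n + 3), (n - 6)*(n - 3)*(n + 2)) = n^2 - 4*n - 12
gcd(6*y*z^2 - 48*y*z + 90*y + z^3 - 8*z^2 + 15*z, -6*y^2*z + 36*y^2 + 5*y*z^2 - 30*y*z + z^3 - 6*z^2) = 6*y + z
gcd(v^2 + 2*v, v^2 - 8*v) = v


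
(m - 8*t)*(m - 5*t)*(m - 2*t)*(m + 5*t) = m^4 - 10*m^3*t - 9*m^2*t^2 + 250*m*t^3 - 400*t^4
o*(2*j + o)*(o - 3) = 2*j*o^2 - 6*j*o + o^3 - 3*o^2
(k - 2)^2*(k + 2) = k^3 - 2*k^2 - 4*k + 8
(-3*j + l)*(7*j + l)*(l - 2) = -21*j^2*l + 42*j^2 + 4*j*l^2 - 8*j*l + l^3 - 2*l^2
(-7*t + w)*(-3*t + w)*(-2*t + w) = -42*t^3 + 41*t^2*w - 12*t*w^2 + w^3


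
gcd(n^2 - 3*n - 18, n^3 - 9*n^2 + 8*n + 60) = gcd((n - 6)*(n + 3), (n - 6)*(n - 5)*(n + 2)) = n - 6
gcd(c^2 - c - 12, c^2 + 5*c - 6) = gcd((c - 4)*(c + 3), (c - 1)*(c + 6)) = 1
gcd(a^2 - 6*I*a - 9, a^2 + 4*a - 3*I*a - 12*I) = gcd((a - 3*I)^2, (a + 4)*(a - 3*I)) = a - 3*I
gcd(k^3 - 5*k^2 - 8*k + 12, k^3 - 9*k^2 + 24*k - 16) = k - 1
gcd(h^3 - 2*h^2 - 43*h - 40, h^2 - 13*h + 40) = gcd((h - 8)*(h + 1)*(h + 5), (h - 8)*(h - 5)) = h - 8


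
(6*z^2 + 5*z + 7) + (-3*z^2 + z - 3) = 3*z^2 + 6*z + 4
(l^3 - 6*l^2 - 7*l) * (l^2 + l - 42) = l^5 - 5*l^4 - 55*l^3 + 245*l^2 + 294*l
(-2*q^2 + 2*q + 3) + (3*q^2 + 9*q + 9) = q^2 + 11*q + 12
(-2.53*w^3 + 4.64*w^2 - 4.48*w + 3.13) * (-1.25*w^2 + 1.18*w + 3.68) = 3.1625*w^5 - 8.7854*w^4 + 1.7648*w^3 + 7.8763*w^2 - 12.793*w + 11.5184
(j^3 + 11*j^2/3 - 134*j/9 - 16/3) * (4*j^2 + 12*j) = 4*j^5 + 80*j^4/3 - 140*j^3/9 - 200*j^2 - 64*j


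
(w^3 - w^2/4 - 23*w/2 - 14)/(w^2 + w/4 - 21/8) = 2*(w^2 - 2*w - 8)/(2*w - 3)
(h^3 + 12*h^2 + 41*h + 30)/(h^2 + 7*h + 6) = h + 5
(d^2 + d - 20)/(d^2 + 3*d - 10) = (d - 4)/(d - 2)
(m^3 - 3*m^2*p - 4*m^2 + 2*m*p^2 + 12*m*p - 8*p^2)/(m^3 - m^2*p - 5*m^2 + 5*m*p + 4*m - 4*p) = (m - 2*p)/(m - 1)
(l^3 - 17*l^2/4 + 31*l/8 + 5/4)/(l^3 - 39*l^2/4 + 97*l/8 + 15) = (4*l^2 - 7*l - 2)/(4*l^2 - 29*l - 24)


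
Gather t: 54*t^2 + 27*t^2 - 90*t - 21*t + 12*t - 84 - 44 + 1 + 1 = 81*t^2 - 99*t - 126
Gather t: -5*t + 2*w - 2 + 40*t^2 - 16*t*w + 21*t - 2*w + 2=40*t^2 + t*(16 - 16*w)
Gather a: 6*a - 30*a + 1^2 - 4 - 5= -24*a - 8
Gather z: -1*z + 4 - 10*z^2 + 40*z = -10*z^2 + 39*z + 4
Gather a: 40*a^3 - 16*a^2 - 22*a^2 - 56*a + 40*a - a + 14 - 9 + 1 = 40*a^3 - 38*a^2 - 17*a + 6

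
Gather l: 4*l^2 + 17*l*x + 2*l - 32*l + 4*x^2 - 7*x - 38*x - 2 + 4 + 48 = 4*l^2 + l*(17*x - 30) + 4*x^2 - 45*x + 50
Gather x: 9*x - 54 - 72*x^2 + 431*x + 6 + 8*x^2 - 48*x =-64*x^2 + 392*x - 48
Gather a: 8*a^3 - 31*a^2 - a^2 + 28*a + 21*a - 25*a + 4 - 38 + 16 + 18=8*a^3 - 32*a^2 + 24*a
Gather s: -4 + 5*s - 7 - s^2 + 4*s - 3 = -s^2 + 9*s - 14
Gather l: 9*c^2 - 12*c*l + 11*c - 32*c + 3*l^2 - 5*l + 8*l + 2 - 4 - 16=9*c^2 - 21*c + 3*l^2 + l*(3 - 12*c) - 18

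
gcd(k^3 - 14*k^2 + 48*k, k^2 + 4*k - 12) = 1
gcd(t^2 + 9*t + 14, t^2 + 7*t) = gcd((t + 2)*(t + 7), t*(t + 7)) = t + 7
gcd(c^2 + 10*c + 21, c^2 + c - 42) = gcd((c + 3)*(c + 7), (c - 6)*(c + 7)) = c + 7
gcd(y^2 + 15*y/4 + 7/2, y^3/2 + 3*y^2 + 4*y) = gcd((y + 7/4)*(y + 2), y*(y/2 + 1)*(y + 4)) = y + 2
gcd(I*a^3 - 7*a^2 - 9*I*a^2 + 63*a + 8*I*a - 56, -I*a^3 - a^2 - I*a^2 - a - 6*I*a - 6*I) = 1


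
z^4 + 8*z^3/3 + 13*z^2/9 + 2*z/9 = z*(z + 1/3)^2*(z + 2)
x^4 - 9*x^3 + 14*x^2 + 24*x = x*(x - 6)*(x - 4)*(x + 1)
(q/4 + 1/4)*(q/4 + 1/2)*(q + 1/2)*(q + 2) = q^4/16 + 11*q^3/32 + 21*q^2/32 + q/2 + 1/8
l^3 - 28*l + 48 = (l - 4)*(l - 2)*(l + 6)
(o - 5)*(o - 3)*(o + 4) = o^3 - 4*o^2 - 17*o + 60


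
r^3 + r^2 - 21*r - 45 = (r - 5)*(r + 3)^2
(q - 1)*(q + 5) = q^2 + 4*q - 5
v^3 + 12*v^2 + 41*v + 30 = (v + 1)*(v + 5)*(v + 6)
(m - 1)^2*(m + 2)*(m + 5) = m^4 + 5*m^3 - 3*m^2 - 13*m + 10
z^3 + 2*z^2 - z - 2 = (z - 1)*(z + 1)*(z + 2)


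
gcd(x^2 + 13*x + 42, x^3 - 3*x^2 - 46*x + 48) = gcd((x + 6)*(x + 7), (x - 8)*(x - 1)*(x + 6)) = x + 6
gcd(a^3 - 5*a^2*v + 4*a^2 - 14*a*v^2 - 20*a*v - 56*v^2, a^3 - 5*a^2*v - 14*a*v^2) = -a^2 + 5*a*v + 14*v^2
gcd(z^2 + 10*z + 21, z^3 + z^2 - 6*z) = z + 3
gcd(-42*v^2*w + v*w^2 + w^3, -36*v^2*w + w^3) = 6*v*w - w^2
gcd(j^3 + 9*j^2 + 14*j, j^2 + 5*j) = j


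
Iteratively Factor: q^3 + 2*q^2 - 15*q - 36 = (q + 3)*(q^2 - q - 12) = (q - 4)*(q + 3)*(q + 3)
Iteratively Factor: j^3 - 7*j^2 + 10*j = (j - 2)*(j^2 - 5*j) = (j - 5)*(j - 2)*(j)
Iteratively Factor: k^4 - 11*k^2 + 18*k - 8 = (k + 4)*(k^3 - 4*k^2 + 5*k - 2) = (k - 2)*(k + 4)*(k^2 - 2*k + 1) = (k - 2)*(k - 1)*(k + 4)*(k - 1)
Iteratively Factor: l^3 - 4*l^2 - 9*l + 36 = (l - 3)*(l^2 - l - 12) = (l - 4)*(l - 3)*(l + 3)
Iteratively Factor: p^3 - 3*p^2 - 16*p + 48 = (p - 4)*(p^2 + p - 12) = (p - 4)*(p - 3)*(p + 4)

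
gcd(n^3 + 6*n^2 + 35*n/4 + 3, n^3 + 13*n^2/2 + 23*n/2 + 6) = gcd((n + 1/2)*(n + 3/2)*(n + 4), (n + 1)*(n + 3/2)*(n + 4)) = n^2 + 11*n/2 + 6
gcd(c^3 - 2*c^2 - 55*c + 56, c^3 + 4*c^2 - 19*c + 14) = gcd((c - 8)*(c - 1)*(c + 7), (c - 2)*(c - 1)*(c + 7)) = c^2 + 6*c - 7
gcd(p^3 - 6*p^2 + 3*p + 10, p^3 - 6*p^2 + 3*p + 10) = p^3 - 6*p^2 + 3*p + 10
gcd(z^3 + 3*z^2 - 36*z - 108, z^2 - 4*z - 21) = z + 3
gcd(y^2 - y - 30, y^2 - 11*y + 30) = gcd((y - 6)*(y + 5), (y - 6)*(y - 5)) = y - 6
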